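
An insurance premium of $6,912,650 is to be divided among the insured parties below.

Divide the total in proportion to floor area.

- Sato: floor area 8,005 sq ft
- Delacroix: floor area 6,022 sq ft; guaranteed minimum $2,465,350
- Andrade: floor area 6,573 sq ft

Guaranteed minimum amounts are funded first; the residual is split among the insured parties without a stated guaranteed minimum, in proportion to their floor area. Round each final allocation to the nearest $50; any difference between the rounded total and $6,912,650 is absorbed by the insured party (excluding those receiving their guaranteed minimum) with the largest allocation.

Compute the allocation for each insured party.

Sato: $2,442,100; Delacroix: $2,465,350; Andrade: $2,005,200

Guaranteed amounts: Delacroix $2,465,350. Remaining pool $4,447,300.
Remaining pool split over remaining floor area 14,578: Sato 2,442,079.61 → $2,442,100; Andrade 2,005,220.39 → $2,005,200.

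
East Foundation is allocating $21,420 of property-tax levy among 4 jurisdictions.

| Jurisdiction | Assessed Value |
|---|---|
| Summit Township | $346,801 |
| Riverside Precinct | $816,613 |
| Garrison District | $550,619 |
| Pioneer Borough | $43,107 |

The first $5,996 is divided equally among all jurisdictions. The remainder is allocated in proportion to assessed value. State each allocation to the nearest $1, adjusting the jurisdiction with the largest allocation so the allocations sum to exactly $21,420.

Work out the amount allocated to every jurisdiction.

Summit Township: $4,543 · Riverside Precinct: $8,668 · Garrison District: $6,332 · Pioneer Borough: $1,877

$5,996 shared equally gives $1,499 per jurisdiction.
Remainder $15,424 by assessed value (total 1,757,140): Summit Township 3,044.18 → $3,044; Riverside Precinct 7,168.15 → $7,168; Garrison District 4,833.28 → $4,833; Pioneer Borough 378.39 → $378.
Rounding difference +$1 on remainder applied to Riverside Precinct.
Totals: Summit Township $1,499 + $3,044 = $4,543; Riverside Precinct $1,499 + $7,169 = $8,668; Garrison District $1,499 + $4,833 = $6,332; Pioneer Borough $1,499 + $378 = $1,877.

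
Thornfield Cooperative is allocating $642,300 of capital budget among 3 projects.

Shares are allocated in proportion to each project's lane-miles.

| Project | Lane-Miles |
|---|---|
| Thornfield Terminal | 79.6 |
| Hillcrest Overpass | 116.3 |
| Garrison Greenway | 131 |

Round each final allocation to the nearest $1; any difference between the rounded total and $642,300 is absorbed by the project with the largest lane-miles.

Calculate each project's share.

Thornfield Terminal: $156,400 · Hillcrest Overpass: $228,509 · Garrison Greenway: $257,391

Sum of lane-miles: 326.9.
Raw shares: Thornfield Terminal 79.6/326.9 × $642,300 = 156,399.76; Hillcrest Overpass 116.3/326.9 × $642,300 = 228,508.69; Garrison Greenway 131/326.9 × $642,300 = 257,391.56.
Rounded to nearest $1: Thornfield Terminal $156,400; Hillcrest Overpass $228,509; Garrison Greenway $257,392. Sum = $642,301.
Difference $642,300 − $642,301 = −$1 applied to largest lane-miles (Garrison Greenway): Garrison Greenway becomes $257,391.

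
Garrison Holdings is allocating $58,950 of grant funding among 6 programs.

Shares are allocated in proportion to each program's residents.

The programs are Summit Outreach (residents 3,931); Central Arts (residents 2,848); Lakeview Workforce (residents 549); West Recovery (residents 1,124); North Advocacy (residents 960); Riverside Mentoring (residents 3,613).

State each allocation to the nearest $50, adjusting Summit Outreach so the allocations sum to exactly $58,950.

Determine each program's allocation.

Total residents = 13,025.
Raw shares: Summit Outreach 3,931/13,025 × $58,950 = 17,791.36; Central Arts 2,848/13,025 × $58,950 = 12,889.80; Lakeview Workforce 549/13,025 × $58,950 = 2,484.73; West Recovery 1,124/13,025 × $58,950 = 5,087.12; North Advocacy 960/13,025 × $58,950 = 4,344.88; Riverside Mentoring 3,613/13,025 × $58,950 = 16,352.12.
Rounded to nearest $50: Summit Outreach $17,800; Central Arts $12,900; Lakeview Workforce $2,500; West Recovery $5,100; North Advocacy $4,350; Riverside Mentoring $16,350. Sum = $59,000.
Difference $58,950 − $59,000 = −$50 applied to Summit Outreach: Summit Outreach becomes $17,750.

Summit Outreach: $17,750 · Central Arts: $12,900 · Lakeview Workforce: $2,500 · West Recovery: $5,100 · North Advocacy: $4,350 · Riverside Mentoring: $16,350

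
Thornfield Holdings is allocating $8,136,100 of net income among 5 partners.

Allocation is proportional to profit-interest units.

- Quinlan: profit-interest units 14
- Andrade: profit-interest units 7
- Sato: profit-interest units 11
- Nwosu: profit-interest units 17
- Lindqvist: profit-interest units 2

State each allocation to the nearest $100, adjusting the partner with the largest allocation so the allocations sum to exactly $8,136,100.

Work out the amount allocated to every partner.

Combined profit-interest units = 51.
Unrounded shares: Quinlan 14/51 × $8,136,100 = 2,233,439.22; Andrade 7/51 × $8,136,100 = 1,116,719.61; Sato 11/51 × $8,136,100 = 1,754,845.10; Nwosu 17/51 × $8,136,100 = 2,712,033.33; Lindqvist 2/51 × $8,136,100 = 319,062.75.
At nearest $100: Quinlan $2,233,400; Andrade $1,116,700; Sato $1,754,800; Nwosu $2,712,000; Lindqvist $319,100. Sum = $8,136,000.
Difference $8,136,100 − $8,136,000 = +$100 applied to largest allocation (Nwosu): Nwosu becomes $2,712,100.

Quinlan: $2,233,400 · Andrade: $1,116,700 · Sato: $1,754,800 · Nwosu: $2,712,100 · Lindqvist: $319,100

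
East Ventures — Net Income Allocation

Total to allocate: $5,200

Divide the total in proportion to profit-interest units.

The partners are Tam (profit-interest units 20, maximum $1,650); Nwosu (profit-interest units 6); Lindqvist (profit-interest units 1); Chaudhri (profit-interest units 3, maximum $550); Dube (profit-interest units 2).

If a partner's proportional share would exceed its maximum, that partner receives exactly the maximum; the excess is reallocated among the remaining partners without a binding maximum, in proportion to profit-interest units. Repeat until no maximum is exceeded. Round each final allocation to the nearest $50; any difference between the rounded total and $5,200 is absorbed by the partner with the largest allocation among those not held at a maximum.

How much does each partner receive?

Total profit-interest units = 32.
Pro-rata shares before constraints: Tam 3,250.00; Nwosu 975.00; Lindqvist 162.50; Chaudhri 487.50; Dube 325.00.
Held at cap: Tam ($1,650); remaining pool $3,550 reallocated over remaining profit-interest units 12.
Held at cap: Chaudhri ($550); remaining pool $3,000 reallocated over remaining profit-interest units 9.
Remaining shares: Nwosu 2,000.00 → $2,000; Lindqvist 333.33 → $350; Dube 666.67 → $650.

Tam: $1,650; Nwosu: $2,000; Lindqvist: $350; Chaudhri: $550; Dube: $650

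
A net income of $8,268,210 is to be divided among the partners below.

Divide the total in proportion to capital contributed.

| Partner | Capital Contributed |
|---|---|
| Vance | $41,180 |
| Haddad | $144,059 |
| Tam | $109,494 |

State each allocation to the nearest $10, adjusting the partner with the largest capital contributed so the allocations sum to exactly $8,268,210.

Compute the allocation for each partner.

Vance: $1,155,230 · Haddad: $4,041,320 · Tam: $3,071,660

Sum of capital contributed: 41,180 + 144,059 + 109,494 = 294,733.
Proportional shares: Vance 1,155,231.64; Haddad 4,041,318.97; Tam 3,071,659.39.
At nearest $10: Vance $1,155,230; Haddad $4,041,320; Tam $3,071,660. Sum = $8,268,210.
Sum already equals the total — no adjustment.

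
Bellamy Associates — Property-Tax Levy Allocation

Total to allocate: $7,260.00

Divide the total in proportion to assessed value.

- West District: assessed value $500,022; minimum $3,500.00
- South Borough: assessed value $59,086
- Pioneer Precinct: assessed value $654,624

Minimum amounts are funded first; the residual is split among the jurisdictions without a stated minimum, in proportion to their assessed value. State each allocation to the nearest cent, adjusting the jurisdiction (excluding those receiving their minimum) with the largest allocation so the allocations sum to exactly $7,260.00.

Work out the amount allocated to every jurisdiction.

West District: $3,500.00; South Borough: $311.28; Pioneer Precinct: $3,448.72

Guaranteed amounts: West District $3,500.00. Balance $3,760.00.
Balance split over remaining assessed value 713,710: South Borough 311.2796 → $311.28; Pioneer Precinct 3,448.7204 → $3,448.72.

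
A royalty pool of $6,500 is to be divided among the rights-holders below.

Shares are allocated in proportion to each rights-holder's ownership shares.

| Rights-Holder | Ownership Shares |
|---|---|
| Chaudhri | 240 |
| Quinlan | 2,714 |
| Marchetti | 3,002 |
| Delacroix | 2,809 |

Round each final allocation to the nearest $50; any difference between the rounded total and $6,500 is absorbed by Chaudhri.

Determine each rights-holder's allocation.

Ownership shares total: 8,765.
Proportional shares: Chaudhri 240/8,765 × $6,500 = 177.98; Quinlan 2,714/8,765 × $6,500 = 2,012.66; Marchetti 3,002/8,765 × $6,500 = 2,226.24; Delacroix 2,809/8,765 × $6,500 = 2,083.11.
After rounding ($50): Chaudhri $200; Quinlan $2,000; Marchetti $2,250; Delacroix $2,100. Sum = $6,550.
Difference $6,500 − $6,550 = −$50 applied to Chaudhri: Chaudhri becomes $150.

Chaudhri: $150 · Quinlan: $2,000 · Marchetti: $2,250 · Delacroix: $2,100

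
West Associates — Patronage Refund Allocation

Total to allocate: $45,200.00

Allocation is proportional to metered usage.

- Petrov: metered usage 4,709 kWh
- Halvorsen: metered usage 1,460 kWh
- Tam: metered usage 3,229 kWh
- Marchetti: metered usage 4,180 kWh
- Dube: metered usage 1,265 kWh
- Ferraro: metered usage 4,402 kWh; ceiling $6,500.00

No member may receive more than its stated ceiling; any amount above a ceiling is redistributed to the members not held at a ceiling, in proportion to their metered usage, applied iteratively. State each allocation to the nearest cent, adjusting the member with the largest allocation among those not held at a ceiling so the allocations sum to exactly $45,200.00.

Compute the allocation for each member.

Sum of metered usage: 19,245.
Proportional shares (ignoring caps): Petrov 11,059.8493; Halvorsen 3,429.0465; Tam 7,583.8296; Marchetti 9,817.4071; Dube 2,971.0574; Ferraro 10,338.8101.
Held at cap: Ferraro ($6,500.00); balance $38,700.00 reallocated over remaining metered usage 14,843.
Remaining shares: Petrov 12,277.7269 → $12,277.73; Halvorsen 3,806.6429 → $3,806.64; Tam 8,418.9382 → $8,418.94; Marchetti 10,898.4707 → $10,898.47; Dube 3,298.2214 → $3,298.22.

Petrov: $12,277.73 · Halvorsen: $3,806.64 · Tam: $8,418.94 · Marchetti: $10,898.47 · Dube: $3,298.22 · Ferraro: $6,500.00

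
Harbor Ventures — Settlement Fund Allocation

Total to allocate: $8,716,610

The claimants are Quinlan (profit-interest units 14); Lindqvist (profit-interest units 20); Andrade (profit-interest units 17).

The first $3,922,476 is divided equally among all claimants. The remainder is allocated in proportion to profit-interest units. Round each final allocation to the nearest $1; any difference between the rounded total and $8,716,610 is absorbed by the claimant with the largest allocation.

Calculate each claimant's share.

Equal tier: $3,922,476 ÷ 3 = $1,307,492 apiece.
Remainder $4,794,134 by profit-interest units (total 51): Quinlan 1,316,036.78 → $1,316,037; Lindqvist 1,880,052.55 → $1,880,053; Andrade 1,598,044.67 → $1,598,045.
Rounding difference −$1 on remainder applied to Lindqvist.
Totals: Quinlan $1,307,492 + $1,316,037 = $2,623,529; Lindqvist $1,307,492 + $1,880,052 = $3,187,544; Andrade $1,307,492 + $1,598,045 = $2,905,537.

Quinlan: $2,623,529; Lindqvist: $3,187,544; Andrade: $2,905,537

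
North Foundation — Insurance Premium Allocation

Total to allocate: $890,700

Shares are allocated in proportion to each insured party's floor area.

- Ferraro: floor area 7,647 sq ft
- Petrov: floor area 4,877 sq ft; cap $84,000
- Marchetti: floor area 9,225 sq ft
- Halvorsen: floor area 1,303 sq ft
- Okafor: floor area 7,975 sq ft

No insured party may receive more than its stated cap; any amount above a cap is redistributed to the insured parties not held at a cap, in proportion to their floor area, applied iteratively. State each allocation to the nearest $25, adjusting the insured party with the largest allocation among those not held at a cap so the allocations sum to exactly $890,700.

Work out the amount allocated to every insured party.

Sum of floor area: 31,027.
Pro-rata shares before constraints: Ferraro 219,524.38; Petrov 140,005.28; Marchetti 264,824.43; Halvorsen 37,405.55; Okafor 228,940.36.
Held at cap: Petrov ($84,000); remaining pool $806,700 reallocated over remaining floor area 26,150.
Shares after redistribution: Ferraro 235,901.91 → $235,900; Marchetti 284,581.55 → $284,575; Halvorsen 40,196.18 → $40,200; Okafor 246,020.36 → $246,025.

Ferraro: $235,900 · Petrov: $84,000 · Marchetti: $284,575 · Halvorsen: $40,200 · Okafor: $246,025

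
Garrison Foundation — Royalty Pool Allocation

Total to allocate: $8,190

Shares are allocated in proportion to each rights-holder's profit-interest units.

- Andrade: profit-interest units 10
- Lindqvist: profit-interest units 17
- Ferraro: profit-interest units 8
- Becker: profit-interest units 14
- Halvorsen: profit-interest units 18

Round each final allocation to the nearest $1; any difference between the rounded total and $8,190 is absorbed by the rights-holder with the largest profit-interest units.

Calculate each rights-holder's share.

Andrade: $1,222 | Lindqvist: $2,078 | Ferraro: $978 | Becker: $1,711 | Halvorsen: $2,201

Profit-interest units total: 67.
Raw shares: Andrade 10/67 × $8,190 = 1,222.39; Lindqvist 17/67 × $8,190 = 2,078.06; Ferraro 8/67 × $8,190 = 977.91; Becker 14/67 × $8,190 = 1,711.34; Halvorsen 18/67 × $8,190 = 2,200.30.
At nearest $1: Andrade $1,222; Lindqvist $2,078; Ferraro $978; Becker $1,711; Halvorsen $2,200. Sum = $8,189.
Difference $8,190 − $8,189 = +$1 applied to largest profit-interest units (Halvorsen): Halvorsen becomes $2,201.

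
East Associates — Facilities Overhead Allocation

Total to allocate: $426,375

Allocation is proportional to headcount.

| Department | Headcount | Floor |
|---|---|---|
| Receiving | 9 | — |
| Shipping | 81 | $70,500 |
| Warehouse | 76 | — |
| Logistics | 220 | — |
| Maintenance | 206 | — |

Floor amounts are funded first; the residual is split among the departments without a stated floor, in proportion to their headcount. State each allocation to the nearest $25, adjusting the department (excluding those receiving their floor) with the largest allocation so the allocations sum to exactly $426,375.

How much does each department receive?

Receiving: $6,275 · Shipping: $70,500 · Warehouse: $52,925 · Logistics: $153,200 · Maintenance: $143,475

Fund the minimums — Shipping $70,500. Remaining pool $355,875.
Remaining pool split over remaining headcount 511: Receiving 6,267.86 → $6,275; Warehouse 52,928.57 → $52,925; Logistics 153,214.29 → $153,225; Maintenance 143,464.29 → $143,475.
Rounding difference −$25 applied to Logistics → $153,200.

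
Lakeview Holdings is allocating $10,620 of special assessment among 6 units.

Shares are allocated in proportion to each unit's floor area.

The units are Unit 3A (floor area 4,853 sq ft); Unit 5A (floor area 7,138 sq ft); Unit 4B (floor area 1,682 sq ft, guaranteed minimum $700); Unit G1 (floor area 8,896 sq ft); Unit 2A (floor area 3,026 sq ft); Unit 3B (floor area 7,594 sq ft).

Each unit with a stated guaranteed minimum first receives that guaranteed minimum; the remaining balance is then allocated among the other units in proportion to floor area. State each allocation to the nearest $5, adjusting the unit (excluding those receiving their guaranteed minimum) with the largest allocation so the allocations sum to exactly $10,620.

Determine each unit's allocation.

Unit 3A: $1,530 · Unit 5A: $2,245 · Unit 4B: $700 · Unit G1: $2,800 · Unit 2A: $955 · Unit 3B: $2,390

Fund the minimums — Unit 4B $700. Remaining pool $9,920.
Remaining pool split over remaining floor area 31,507: Unit 3A 1,527.97 → $1,530; Unit 5A 2,247.40 → $2,245; Unit G1 2,800.91 → $2,800; Unit 2A 952.74 → $955; Unit 3B 2,390.98 → $2,390.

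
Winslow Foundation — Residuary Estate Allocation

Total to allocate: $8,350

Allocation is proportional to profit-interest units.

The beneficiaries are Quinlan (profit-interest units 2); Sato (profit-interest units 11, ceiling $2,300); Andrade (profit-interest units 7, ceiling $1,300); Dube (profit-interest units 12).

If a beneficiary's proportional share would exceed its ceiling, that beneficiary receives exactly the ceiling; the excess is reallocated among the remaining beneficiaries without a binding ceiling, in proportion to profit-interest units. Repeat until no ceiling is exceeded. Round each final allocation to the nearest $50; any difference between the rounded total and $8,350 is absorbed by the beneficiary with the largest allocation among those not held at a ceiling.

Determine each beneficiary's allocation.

Quinlan: $700; Sato: $2,300; Andrade: $1,300; Dube: $4,050

Profit-interest units total: 32.
Pro-rata shares before constraints: Quinlan 521.88; Sato 2,870.31; Andrade 1,826.56; Dube 3,131.25.
Capped: Sato ($2,300), Andrade ($1,300); remaining pool $4,750 reallocated over remaining profit-interest units 14.
Remaining shares: Quinlan 678.57 → $700; Dube 4,071.43 → $4,050.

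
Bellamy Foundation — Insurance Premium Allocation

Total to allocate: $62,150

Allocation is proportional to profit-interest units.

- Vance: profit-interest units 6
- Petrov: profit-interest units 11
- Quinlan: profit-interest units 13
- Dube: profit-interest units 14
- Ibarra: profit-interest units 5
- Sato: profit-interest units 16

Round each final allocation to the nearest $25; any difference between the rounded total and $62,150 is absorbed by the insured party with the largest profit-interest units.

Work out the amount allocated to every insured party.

Sum of profit-interest units: 6 + 11 + 13 + 14 + 5 + 16 = 65.
Raw shares: Vance 5,736.92; Petrov 10,517.69; Quinlan 12,430.00; Dube 13,386.15; Ibarra 4,780.77; Sato 15,298.46.
Rounded to nearest $25: Vance $5,725; Petrov $10,525; Quinlan $12,425; Dube $13,375; Ibarra $4,775; Sato $15,300. Sum = $62,125.
Difference $62,150 − $62,125 = +$25 applied to largest profit-interest units (Sato): Sato becomes $15,325.

Vance: $5,725; Petrov: $10,525; Quinlan: $12,425; Dube: $13,375; Ibarra: $4,775; Sato: $15,325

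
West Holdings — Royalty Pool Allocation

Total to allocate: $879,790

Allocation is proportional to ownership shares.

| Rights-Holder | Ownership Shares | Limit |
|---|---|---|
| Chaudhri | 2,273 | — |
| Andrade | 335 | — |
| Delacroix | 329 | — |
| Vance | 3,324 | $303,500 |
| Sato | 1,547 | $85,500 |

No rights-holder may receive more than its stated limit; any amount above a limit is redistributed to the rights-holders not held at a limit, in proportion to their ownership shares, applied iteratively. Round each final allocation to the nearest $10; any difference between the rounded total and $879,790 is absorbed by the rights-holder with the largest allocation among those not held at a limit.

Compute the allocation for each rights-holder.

Chaudhri: $379,830 · Andrade: $55,980 · Delacroix: $54,980 · Vance: $303,500 · Sato: $85,500

Combined ownership shares = 7,808.
Proportional shares (ignoring caps): Chaudhri 256,117.15; Andrade 37,747.14; Delacroix 37,071.07; Vance 374,541.75; Sato 174,312.90.
Held at cap: Vance ($303,500), Sato ($85,500); residual $490,790 reallocated over remaining ownership shares 2,937.
Remaining shares: Chaudhri 379,831.69 → $379,830; Andrade 55,980.47 → $55,980; Delacroix 54,977.84 → $54,980.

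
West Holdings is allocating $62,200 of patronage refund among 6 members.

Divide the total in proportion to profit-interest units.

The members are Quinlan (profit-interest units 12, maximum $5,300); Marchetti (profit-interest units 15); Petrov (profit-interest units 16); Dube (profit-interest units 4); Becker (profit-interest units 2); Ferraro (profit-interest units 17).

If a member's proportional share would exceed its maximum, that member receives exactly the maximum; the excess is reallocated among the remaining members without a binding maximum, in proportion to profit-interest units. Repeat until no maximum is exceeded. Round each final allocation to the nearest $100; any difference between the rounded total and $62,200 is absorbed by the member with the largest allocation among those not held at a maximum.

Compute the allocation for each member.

Quinlan: $5,300 · Marchetti: $15,800 · Petrov: $16,900 · Dube: $4,200 · Becker: $2,100 · Ferraro: $17,900

Sum of profit-interest units: 66.
Pro-rata shares before constraints: Quinlan 11,309.09; Marchetti 14,136.36; Petrov 15,078.79; Dube 3,769.70; Becker 1,884.85; Ferraro 16,021.21.
Held at cap: Quinlan ($5,300); residual $56,900 reallocated over remaining profit-interest units 54.
Remaining shares: Marchetti 15,805.56 → $15,800; Petrov 16,859.26 → $16,900; Dube 4,214.81 → $4,200; Becker 2,107.41 → $2,100; Ferraro 17,912.96 → $17,900.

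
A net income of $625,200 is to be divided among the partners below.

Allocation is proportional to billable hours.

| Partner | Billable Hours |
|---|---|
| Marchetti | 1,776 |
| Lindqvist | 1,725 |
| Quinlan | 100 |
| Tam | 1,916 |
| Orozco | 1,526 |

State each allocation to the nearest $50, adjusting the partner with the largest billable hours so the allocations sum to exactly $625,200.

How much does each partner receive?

Marchetti: $157,650 | Lindqvist: $153,150 | Quinlan: $8,900 | Tam: $170,050 | Orozco: $135,450

Sum of billable hours: 7,043.
Unrounded shares: Marchetti 1,776/7,043 × $625,200 = 157,653.73; Lindqvist 1,725/7,043 × $625,200 = 153,126.51; Quinlan 100/7,043 × $625,200 = 8,876.90; Tam 1,916/7,043 × $625,200 = 170,081.39; Orozco 1,526/7,043 × $625,200 = 135,461.48.
At nearest $50: Marchetti $157,650; Lindqvist $153,150; Quinlan $8,900; Tam $170,100; Orozco $135,450. Sum = $625,250.
Difference $625,200 − $625,250 = −$50 applied to largest billable hours (Tam): Tam becomes $170,050.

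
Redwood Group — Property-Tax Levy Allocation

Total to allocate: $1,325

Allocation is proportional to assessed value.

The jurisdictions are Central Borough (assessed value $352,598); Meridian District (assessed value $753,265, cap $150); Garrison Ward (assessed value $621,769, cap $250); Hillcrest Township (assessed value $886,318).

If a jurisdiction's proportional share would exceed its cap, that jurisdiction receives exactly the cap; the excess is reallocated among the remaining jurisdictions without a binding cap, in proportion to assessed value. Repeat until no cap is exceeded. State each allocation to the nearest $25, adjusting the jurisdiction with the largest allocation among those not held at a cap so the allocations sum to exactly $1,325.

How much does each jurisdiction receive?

Central Borough: $275; Meridian District: $150; Garrison Ward: $250; Hillcrest Township: $650

Total assessed value = 2,613,950.
Unconstrained shares: Central Borough 178.73; Meridian District 381.83; Garrison Ward 315.17; Hillcrest Township 449.27.
Held at cap: Meridian District ($150), Garrison Ward ($250); balance $925 reallocated over remaining assessed value 1,238,916.
Shares after redistribution: Central Borough 263.26 → $275; Hillcrest Township 661.74 → $650.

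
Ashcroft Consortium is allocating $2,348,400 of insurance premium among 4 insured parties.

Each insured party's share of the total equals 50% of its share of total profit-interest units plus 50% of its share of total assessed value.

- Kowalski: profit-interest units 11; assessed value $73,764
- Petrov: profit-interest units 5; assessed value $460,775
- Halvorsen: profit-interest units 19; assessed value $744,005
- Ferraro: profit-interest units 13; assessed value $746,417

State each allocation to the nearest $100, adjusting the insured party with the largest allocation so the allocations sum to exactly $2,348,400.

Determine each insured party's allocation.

Kowalski: $311,900 | Petrov: $389,500 | Halvorsen: $896,200 | Ferraro: $750,800

Totals — profit-interest units 48, assessed value 2,024,961.
Blended shares (50% profit-interest units + 50% assessed value): Kowalski 0.1328; Petrov 0.1659; Halvorsen 0.3816; Ferraro 0.3197.
Pro-rata amounts: Kowalski 311,860.52; Petrov 389,498.88; Halvorsen 896,208.49; Ferraro 750,832.12.
At nearest $100: Kowalski $311,900; Petrov $389,500; Halvorsen $896,200; Ferraro $750,800. Sum = $2,348,400.
Sum already equals the total — no adjustment.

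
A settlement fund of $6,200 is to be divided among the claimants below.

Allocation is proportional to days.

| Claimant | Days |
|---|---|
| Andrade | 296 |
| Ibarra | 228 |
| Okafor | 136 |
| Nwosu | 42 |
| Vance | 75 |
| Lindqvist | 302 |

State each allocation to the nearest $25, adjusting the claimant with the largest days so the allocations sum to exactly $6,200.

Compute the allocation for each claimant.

Combined days = 1,079.
Raw shares: Andrade 296/1,079 × $6,200 = 1,700.83; Ibarra 228/1,079 × $6,200 = 1,310.10; Okafor 136/1,079 × $6,200 = 781.46; Nwosu 42/1,079 × $6,200 = 241.33; Vance 75/1,079 × $6,200 = 430.95; Lindqvist 302/1,079 × $6,200 = 1,735.31.
At nearest $25: Andrade $1,700; Ibarra $1,300; Okafor $775; Nwosu $250; Vance $425; Lindqvist $1,725. Sum = $6,175.
Difference $6,200 − $6,175 = +$25 applied to largest days (Lindqvist): Lindqvist becomes $1,750.

Andrade: $1,700 | Ibarra: $1,300 | Okafor: $775 | Nwosu: $250 | Vance: $425 | Lindqvist: $1,750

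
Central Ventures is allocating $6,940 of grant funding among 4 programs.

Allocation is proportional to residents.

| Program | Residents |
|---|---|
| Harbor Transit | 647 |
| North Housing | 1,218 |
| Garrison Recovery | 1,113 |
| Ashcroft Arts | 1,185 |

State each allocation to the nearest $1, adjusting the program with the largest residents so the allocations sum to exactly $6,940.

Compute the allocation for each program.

Harbor Transit: $1,079 · North Housing: $2,031 · Garrison Recovery: $1,855 · Ashcroft Arts: $1,975

Combined residents = 4,163.
Raw shares: Harbor Transit 647/4,163 × $6,940 = 1,078.59; North Housing 1,218/4,163 × $6,940 = 2,030.49; Garrison Recovery 1,113/4,163 × $6,940 = 1,855.45; Ashcroft Arts 1,185/4,163 × $6,940 = 1,975.47.
Rounded to nearest $1: Harbor Transit $1,079; North Housing $2,030; Garrison Recovery $1,855; Ashcroft Arts $1,975. Sum = $6,939.
Difference $6,940 − $6,939 = +$1 applied to largest residents (North Housing): North Housing becomes $2,031.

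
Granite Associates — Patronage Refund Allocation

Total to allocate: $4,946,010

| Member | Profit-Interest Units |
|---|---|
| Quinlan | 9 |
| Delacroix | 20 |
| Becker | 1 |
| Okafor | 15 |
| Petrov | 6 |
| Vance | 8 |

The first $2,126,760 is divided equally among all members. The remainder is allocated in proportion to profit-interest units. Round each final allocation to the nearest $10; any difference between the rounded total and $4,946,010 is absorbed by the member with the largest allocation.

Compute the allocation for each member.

First tranche $2,126,760 split equally: $354,460 each.
Remainder $2,819,250 by profit-interest units (total 59): Quinlan 430,055.08 → $430,060; Delacroix 955,677.97 → $955,680; Becker 47,783.90 → $47,780; Okafor 716,758.47 → $716,760; Petrov 286,703.39 → $286,700; Vance 382,271.19 → $382,270.
Totals: Quinlan $354,460 + $430,060 = $784,520; Delacroix $354,460 + $955,680 = $1,310,140; Becker $354,460 + $47,780 = $402,240; Okafor $354,460 + $716,760 = $1,071,220; Petrov $354,460 + $286,700 = $641,160; Vance $354,460 + $382,270 = $736,730.

Quinlan: $784,520; Delacroix: $1,310,140; Becker: $402,240; Okafor: $1,071,220; Petrov: $641,160; Vance: $736,730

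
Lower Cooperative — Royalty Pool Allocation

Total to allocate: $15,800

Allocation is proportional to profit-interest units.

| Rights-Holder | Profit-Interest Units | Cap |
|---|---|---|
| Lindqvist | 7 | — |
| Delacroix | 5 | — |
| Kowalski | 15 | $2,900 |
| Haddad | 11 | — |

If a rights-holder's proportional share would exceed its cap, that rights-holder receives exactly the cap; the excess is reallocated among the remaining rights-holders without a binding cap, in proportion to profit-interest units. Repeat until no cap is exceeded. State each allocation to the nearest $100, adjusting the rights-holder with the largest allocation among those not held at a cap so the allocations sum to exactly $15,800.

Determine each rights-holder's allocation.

Lindqvist: $3,900 | Delacroix: $2,800 | Kowalski: $2,900 | Haddad: $6,200

Profit-interest units total: 38.
Pro-rata shares before constraints: Lindqvist 2,910.53; Delacroix 2,078.95; Kowalski 6,236.84; Haddad 4,573.68.
Held at cap: Kowalski ($2,900); balance $12,900 reallocated over remaining profit-interest units 23.
Redistributed shares: Lindqvist 3,926.09 → $3,900; Delacroix 2,804.35 → $2,800; Haddad 6,169.57 → $6,200.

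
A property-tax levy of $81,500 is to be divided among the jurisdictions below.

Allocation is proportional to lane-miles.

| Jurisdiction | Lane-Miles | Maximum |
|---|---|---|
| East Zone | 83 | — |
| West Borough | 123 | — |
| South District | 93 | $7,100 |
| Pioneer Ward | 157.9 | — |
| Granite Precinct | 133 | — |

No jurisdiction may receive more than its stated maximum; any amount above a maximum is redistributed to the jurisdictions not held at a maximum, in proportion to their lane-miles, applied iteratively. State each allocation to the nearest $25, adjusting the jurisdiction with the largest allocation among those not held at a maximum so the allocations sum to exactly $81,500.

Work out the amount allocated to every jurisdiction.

Combined lane-miles = 589.9.
Unconstrained shares: East Zone 11,467.20; West Borough 16,993.56; South District 12,848.79; Pioneer Ward 21,815.31; Granite Precinct 18,375.15.
Held at cap: South District ($7,100); residual $74,400 reallocated over remaining lane-miles 496.9.
Remaining shares: East Zone 12,427.45 → $12,425; West Borough 18,416.58 → $18,425; Pioneer Ward 23,642.10 → $23,650; Granite Precinct 19,913.87 → $19,925.
Rounding difference −$25 applied to Pioneer Ward → $23,625.

East Zone: $12,425 · West Borough: $18,425 · South District: $7,100 · Pioneer Ward: $23,625 · Granite Precinct: $19,925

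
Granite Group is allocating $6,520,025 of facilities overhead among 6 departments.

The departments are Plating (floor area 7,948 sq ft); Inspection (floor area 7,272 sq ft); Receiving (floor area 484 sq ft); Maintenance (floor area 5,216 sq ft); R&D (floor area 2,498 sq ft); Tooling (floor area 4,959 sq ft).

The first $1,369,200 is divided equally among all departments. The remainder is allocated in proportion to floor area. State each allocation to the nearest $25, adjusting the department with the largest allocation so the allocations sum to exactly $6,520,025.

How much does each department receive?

Plating: $1,670,875; Inspection: $1,548,175; Receiving: $316,050; Maintenance: $1,174,975; R&D: $681,625; Tooling: $1,128,325

$1,369,200 shared equally gives $228,200 per department.
Remainder $5,150,825 by floor area (total 28,377): Plating 1,442,673.89 → $1,442,675; Inspection 1,319,970.38 → $1,319,975; Receiving 87,852.81 → $87,850; Maintenance 946,777.43 → $946,775; R&D 453,422.17 → $453,425; Tooling 900,128.31 → $900,125.
Totals: Plating $228,200 + $1,442,675 = $1,670,875; Inspection $228,200 + $1,319,975 = $1,548,175; Receiving $228,200 + $87,850 = $316,050; Maintenance $228,200 + $946,775 = $1,174,975; R&D $228,200 + $453,425 = $681,625; Tooling $228,200 + $900,125 = $1,128,325.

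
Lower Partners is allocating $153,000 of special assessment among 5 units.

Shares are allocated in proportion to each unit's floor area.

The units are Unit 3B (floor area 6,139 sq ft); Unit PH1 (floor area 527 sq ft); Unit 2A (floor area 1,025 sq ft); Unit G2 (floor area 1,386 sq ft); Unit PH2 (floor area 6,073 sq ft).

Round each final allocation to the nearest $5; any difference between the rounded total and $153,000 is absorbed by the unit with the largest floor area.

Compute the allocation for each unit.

Unit 3B: $62,005; Unit PH1: $5,320; Unit 2A: $10,350; Unit G2: $13,995; Unit PH2: $61,330

Sum of floor area: 15,150.
Proportional shares: Unit 3B 6,139/15,150 × $153,000 = 61,997.82; Unit PH1 527/15,150 × $153,000 = 5,322.18; Unit 2A 1,025/15,150 × $153,000 = 10,351.49; Unit G2 1,386/15,150 × $153,000 = 13,997.23; Unit PH2 6,073/15,150 × $153,000 = 61,331.29.
After rounding ($5): Unit 3B $62,000; Unit PH1 $5,320; Unit 2A $10,350; Unit G2 $13,995; Unit PH2 $61,330. Sum = $152,995.
Difference $153,000 − $152,995 = +$5 applied to largest floor area (Unit 3B): Unit 3B becomes $62,005.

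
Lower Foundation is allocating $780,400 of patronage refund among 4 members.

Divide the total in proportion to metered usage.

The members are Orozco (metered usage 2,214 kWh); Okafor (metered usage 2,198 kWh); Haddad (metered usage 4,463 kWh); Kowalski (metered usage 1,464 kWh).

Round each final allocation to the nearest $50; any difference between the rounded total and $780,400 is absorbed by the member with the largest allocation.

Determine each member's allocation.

Orozco: $167,100; Okafor: $165,900; Haddad: $336,900; Kowalski: $110,500

Sum of metered usage: 10,339.
Proportional shares: Orozco 2,214/10,339 × $780,400 = 167,115.35; Okafor 2,198/10,339 × $780,400 = 165,907.65; Haddad 4,463/10,339 × $780,400 = 336,872.54; Kowalski 1,464/10,339 × $780,400 = 110,504.46.
After rounding ($50): Orozco $167,100; Okafor $165,900; Haddad $336,850; Kowalski $110,500. Sum = $780,350.
Difference $780,400 − $780,350 = +$50 applied to largest allocation (Haddad): Haddad becomes $336,900.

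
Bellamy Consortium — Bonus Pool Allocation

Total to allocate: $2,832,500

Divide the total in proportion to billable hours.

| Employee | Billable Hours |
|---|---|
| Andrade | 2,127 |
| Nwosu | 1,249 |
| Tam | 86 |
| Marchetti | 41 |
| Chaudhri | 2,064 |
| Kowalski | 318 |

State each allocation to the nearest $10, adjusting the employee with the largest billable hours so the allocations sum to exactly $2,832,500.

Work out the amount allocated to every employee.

Combined billable hours = 5,885.
Unrounded shares: Andrade 2,127/5,885 × $2,832,500 = 1,023,742.99; Nwosu 1,249/5,885 × $2,832,500 = 601,154.21; Tam 86/5,885 × $2,832,500 = 41,392.52; Marchetti 41/5,885 × $2,832,500 = 19,733.64; Chaudhri 2,064/5,885 × $2,832,500 = 993,420.56; Kowalski 318/5,885 × $2,832,500 = 153,056.07.
Rounded to nearest $10: Andrade $1,023,740; Nwosu $601,150; Tam $41,390; Marchetti $19,730; Chaudhri $993,420; Kowalski $153,060. Sum = $2,832,490.
Difference $2,832,500 − $2,832,490 = +$10 applied to largest billable hours (Andrade): Andrade becomes $1,023,750.

Andrade: $1,023,750; Nwosu: $601,150; Tam: $41,390; Marchetti: $19,730; Chaudhri: $993,420; Kowalski: $153,060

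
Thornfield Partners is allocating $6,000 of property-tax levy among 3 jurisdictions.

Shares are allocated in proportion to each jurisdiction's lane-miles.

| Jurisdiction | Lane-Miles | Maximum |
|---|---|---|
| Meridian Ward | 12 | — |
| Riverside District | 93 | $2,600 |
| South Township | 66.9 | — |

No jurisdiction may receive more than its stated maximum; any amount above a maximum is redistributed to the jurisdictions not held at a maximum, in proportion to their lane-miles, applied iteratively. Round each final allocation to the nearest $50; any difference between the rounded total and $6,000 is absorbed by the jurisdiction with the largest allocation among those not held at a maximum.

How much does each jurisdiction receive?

Meridian Ward: $500; Riverside District: $2,600; South Township: $2,900

Sum of lane-miles: 171.9.
Pro-rata shares before constraints: Meridian Ward 418.85; Riverside District 3,246.07; South Township 2,335.08.
Capped: Riverside District ($2,600); remaining pool $3,400 reallocated over remaining lane-miles 78.9.
Redistributed shares: Meridian Ward 517.11 → $500; South Township 2,882.89 → $2,900.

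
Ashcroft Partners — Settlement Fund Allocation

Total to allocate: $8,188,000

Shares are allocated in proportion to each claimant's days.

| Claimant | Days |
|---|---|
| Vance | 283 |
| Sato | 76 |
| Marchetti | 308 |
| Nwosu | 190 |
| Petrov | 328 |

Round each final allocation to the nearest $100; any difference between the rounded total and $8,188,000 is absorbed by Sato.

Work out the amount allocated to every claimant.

Vance: $1,955,400 · Sato: $525,200 · Marchetti: $2,128,200 · Nwosu: $1,312,800 · Petrov: $2,266,400

Days total: 1,185.
Raw shares: Vance 283/1,185 × $8,188,000 = 1,955,446.41; Sato 76/1,185 × $8,188,000 = 525,137.55; Marchetti 308/1,185 × $8,188,000 = 2,128,189.03; Nwosu 190/1,185 × $8,188,000 = 1,312,843.88; Petrov 328/1,185 × $8,188,000 = 2,266,383.12.
Rounded to nearest $100: Vance $1,955,400; Sato $525,100; Marchetti $2,128,200; Nwosu $1,312,800; Petrov $2,266,400. Sum = $8,187,900.
Difference $8,188,000 − $8,187,900 = +$100 applied to Sato: Sato becomes $525,200.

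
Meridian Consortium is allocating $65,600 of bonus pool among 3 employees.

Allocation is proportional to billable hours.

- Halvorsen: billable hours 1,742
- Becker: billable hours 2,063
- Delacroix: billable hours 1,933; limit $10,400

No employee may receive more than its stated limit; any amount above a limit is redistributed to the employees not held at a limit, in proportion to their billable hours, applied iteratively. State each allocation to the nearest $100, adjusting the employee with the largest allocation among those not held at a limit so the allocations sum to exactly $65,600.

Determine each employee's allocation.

Sum of billable hours: 5,738.
Unconstrained shares: Halvorsen 19,915.51; Becker 23,585.36; Delacroix 22,099.13.
Cap binds for Delacroix ($10,400); residual $55,200 reallocated over remaining billable hours 3,805.
Remaining shares: Halvorsen 25,271.59 → $25,300; Becker 29,928.41 → $29,900.

Halvorsen: $25,300 · Becker: $29,900 · Delacroix: $10,400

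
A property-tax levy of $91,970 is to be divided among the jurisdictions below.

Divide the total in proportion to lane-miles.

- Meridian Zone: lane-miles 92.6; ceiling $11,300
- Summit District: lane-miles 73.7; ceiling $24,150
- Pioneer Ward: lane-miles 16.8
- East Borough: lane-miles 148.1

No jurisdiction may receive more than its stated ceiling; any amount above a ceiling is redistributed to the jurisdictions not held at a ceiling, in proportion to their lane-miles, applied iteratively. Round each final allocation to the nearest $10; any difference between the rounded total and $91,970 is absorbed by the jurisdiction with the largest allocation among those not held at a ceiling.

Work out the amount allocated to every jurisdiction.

Sum of lane-miles: 331.2.
Proportional shares (ignoring caps): Meridian Zone 25,713.83; Summit District 20,465.55; Pioneer Ward 4,665.14; East Borough 41,125.47.
Held at cap: Meridian Zone ($11,300); remaining pool $80,670 reallocated over remaining lane-miles 238.6.
Held at cap: Summit District ($24,150); remaining pool $56,520 reallocated over remaining lane-miles 164.9.
Remaining shares: Pioneer Ward 5,758.25 → $5,760; East Borough 50,761.75 → $50,760.

Meridian Zone: $11,300 | Summit District: $24,150 | Pioneer Ward: $5,760 | East Borough: $50,760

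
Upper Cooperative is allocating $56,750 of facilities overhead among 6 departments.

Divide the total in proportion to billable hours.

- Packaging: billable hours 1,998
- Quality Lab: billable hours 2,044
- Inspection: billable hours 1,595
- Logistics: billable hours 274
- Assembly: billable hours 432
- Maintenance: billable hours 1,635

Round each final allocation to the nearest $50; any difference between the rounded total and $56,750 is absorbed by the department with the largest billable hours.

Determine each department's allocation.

Packaging: $14,200; Quality Lab: $14,550; Inspection: $11,350; Logistics: $1,950; Assembly: $3,050; Maintenance: $11,650

Sum of billable hours: 1,998 + 2,044 + 1,595 + 274 + 432 + 1,635 = 7,978.
Pro-rata amounts: Packaging 14,212.40; Quality Lab 14,539.61; Inspection 11,345.73; Logistics 1,949.05; Assembly 3,072.95; Maintenance 11,630.26.
After rounding ($50): Packaging $14,200; Quality Lab $14,550; Inspection $11,350; Logistics $1,950; Assembly $3,050; Maintenance $11,650. Sum = $56,750.
Sum already equals the total — no adjustment.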